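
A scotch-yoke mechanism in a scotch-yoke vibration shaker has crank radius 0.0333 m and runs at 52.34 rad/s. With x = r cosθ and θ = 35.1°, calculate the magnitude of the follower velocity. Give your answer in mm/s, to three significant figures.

ω = 52.34 rad/s
x = r cosθ ⇒ ẋ = −rω sinθ.
|v| = rω|sinθ| = 0.0333·52.34·|sin 35.1°| = 1.0022 m/s = 1002.2 mm/s.

1000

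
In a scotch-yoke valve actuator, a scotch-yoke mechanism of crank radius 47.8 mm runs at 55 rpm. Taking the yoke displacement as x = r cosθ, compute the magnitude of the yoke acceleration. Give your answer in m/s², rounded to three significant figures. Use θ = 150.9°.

1.39

ω = 5.76 rad/s (from 55 rpm).
x = r cosθ ⇒ ẍ = −rω² cosθ (ω constant).
|a| = rω²|cosθ| = 0.0478·(5.76)²·|cos 150.9°| = 1.3855 m/s².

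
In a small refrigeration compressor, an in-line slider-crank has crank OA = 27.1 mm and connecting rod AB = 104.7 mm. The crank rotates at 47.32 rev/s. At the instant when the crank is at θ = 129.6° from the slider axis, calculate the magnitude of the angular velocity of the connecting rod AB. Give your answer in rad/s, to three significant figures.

50.1

ω = 297.3 rad/s (converted from 47.32 rev/s).
The rod makes angle φ with the slider axis where L sinφ = r sinθ; differentiating, L cosφ·φ̇ = r ω cosθ.
L cosφ = √(L² − r² sin²θ) = 0.1026 m.
|ω_rod| = r ω |cosθ| / √(L² − r² sin²θ) = 0.0271·297.3·0.63742/0.1026 = 50.06 rad/s.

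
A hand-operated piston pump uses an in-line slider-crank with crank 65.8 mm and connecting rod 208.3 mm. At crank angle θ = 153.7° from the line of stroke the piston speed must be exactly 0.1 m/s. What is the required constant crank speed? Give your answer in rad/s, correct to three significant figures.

4.80

For an in-line slider-crank, |v_piston| = rω|sinθ|·[1 + r cosθ/√(L² − r² sin²θ)].
With r = 0.0658 m, L = 0.2083 m, θ = 153.7°: the bracketed kinematic factor |dx/dθ| = 0.020816 m.
ω = v/|dx/dθ| = 0.1/0.020816 = 4.804 rad/s.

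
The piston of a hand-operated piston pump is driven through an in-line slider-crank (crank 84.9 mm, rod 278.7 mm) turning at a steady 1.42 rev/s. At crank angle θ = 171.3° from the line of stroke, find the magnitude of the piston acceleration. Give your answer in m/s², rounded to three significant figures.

4.71

ω = 2π·1.42 = 8.922 rad/s
x(θ) = r cosθ + √(L² − r² sin²θ); with ω constant, a = ω²·d²x/dθ².
d²x/dθ² = −r cosθ − r²(cos2θ)/√u − r⁴ sin²2θ/(4u^{3/2}),  u = L² − r² sin²θ = 0.0775088 m².
Substituting r = 0.0849 m, L = 0.2787 m, θ = 171.3°: d²x/dθ² = +0.059164 m.
a = ω²·d²x/dθ² = (8.922)²·(+0.059164) = +4.7097 m/s²;  |a| = 4.7097 m/s².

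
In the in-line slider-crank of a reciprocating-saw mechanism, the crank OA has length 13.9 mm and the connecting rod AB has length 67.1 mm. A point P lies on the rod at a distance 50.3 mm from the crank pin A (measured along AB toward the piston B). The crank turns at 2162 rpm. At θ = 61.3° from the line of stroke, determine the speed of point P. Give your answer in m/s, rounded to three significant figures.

2.99

ω = 226.4 rad/s.  Crank-pin speed |V_A| = rω = 3.147 m/s, perpendicular to OA.
Rod angle: sinφ = −(r/L) sinθ ⇒ φ = -10.469°; ω_rod = −rω cosθ/√(L²−r²sin²θ) = -22.904 rad/s.
V_P = V_A + ω_rod × AP, with AP = 0.0503 m along the rod.
Components: V_Px = −rω sinθ − a·ω_rod·sinφ = -2.9697 m/s;  V_Py = rω cosθ + a·ω_rod·cosφ = +0.37838 m/s.
|V_P| = √(V_Px² + V_Py²) = 2.9937 m/s.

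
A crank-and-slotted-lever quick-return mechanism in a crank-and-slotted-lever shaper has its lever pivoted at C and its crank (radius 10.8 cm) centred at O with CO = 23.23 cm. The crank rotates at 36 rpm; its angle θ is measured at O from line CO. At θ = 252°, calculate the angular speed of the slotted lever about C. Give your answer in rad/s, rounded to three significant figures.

ω = 3.77 rad/s (from 36 rpm).
Crank pin A relative to C: A = (d + r cosθ, r sinθ); lever angle φ = atan2(r sinθ, d + r cosθ).
Differentiating tanφ: φ̇ = rω(d cosθ + r)/(d² + r² + 2dr cosθ).
d² + r² + 2dr cosθ = |CA|² = 0.0501218 m²;  d cosθ + r = +0.036215 m.
|ω_lever| = |0.108·3.77·+0.036215| / 0.0501218 = 0.29419 rad/s.

0.294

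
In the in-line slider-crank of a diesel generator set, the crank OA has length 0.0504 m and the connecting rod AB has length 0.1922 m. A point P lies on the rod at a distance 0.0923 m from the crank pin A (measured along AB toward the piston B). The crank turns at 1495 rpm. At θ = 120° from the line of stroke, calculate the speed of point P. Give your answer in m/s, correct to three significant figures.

ω = 156.6 rad/s.  Crank-pin speed |V_A| = rω = 7.8904 m/s, perpendicular to OA.
Rod angle: sinφ = −(r/L) sinθ ⇒ φ = -13.126°; ω_rod = −rω cosθ/√(L²−r²sin²θ) = +21.077 rad/s.
V_P = V_A + ω_rod × AP, with AP = 0.0923 m along the rod.
Components: V_Px = −rω sinθ − a·ω_rod·sinφ = -6.3915 m/s;  V_Py = rω cosθ + a·ω_rod·cosφ = -2.0506 m/s.
|V_P| = √(V_Px² + V_Py²) = 6.7124 m/s.

6.71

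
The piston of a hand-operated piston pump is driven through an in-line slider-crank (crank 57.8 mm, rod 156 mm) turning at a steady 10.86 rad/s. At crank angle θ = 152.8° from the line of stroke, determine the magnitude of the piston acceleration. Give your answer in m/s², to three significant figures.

4.51

ω = 10.86 rad/s
x(θ) = r cosθ + √(L² − r² sin²θ); with ω constant, a = ω²·d²x/dθ².
d²x/dθ² = −r cosθ − r²(cos2θ)/√u − r⁴ sin²2θ/(4u^{3/2}),  u = L² − r² sin²θ = 0.023638 m².
Substituting r = 0.0578 m, L = 0.156 m, θ = 152.8°: d²x/dθ² = +0.038251 m.
a = ω²·d²x/dθ² = (10.86)²·(+0.038251) = +4.5114 m/s²;  |a| = 4.5114 m/s².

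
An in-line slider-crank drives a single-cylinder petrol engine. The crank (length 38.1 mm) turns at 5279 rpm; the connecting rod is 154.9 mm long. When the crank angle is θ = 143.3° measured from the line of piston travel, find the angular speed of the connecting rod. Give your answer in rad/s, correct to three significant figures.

110

ω = 552.8 rad/s (converted from 5279 rpm).
The rod makes angle φ with the slider axis where L sinφ = r sinθ; differentiating, L cosφ·φ̇ = r ω cosθ.
L cosφ = √(L² − r² sin²θ) = 0.15322 m.
|ω_rod| = r ω |cosθ| / √(L² − r² sin²θ) = 0.0381·552.8·0.80178/0.15322 = 110.22 rad/s.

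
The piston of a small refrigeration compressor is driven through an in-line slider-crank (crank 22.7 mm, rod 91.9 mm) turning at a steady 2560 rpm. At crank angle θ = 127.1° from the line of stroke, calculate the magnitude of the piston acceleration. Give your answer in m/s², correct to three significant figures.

ω = 2π·2560/60 = 268.1 rad/s
x(θ) = r cosθ + √(L² − r² sin²θ); with ω constant, a = ω²·d²x/dθ².
d²x/dθ² = −r cosθ − r²(cos2θ)/√u − r⁴ sin²2θ/(4u^{3/2}),  u = L² − r² sin²θ = 0.00811781 m².
Substituting r = 0.0227 m, L = 0.0919 m, θ = 127.1°: d²x/dθ² = +0.015166 m.
a = ω²·d²x/dθ² = (268.1)²·(+0.015166) = +1090 m/s²;  |a| = 1090 m/s².

1090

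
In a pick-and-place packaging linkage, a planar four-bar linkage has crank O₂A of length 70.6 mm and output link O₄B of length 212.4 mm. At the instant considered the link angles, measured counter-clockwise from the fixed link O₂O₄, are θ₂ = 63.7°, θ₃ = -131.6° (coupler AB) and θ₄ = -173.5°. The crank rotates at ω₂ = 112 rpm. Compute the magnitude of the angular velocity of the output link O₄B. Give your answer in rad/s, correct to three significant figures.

ω₂ = 11.73 rad/s (from 112 rpm).
Differentiating the loop-closure r₂e^{iθ₂}+r₃e^{iθ₃}=r₁+r₄e^{iθ₄} gives r₂ω₂e^{iθ₂}+r₃ω₃e^{iθ₃}=r₄ω₄e^{iθ₄}.
Eliminating the other unknown: ω₄ = r₂ω₂ sin(θ₂−θ₃) / [r₄ sin(θ₄−θ₃)].
Numerator sine = -0.26387; denominator sine = -0.66783.
Result = 0.0706·11.73·(-0.26387) / (0.2124·(-0.66783)) = +1.5404 rad/s; magnitude 1.5404 rad/s.

1.54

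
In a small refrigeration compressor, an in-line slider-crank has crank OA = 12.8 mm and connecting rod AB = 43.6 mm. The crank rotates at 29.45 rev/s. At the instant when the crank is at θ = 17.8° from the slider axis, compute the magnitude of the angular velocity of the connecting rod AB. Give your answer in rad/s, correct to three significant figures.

ω = 185 rad/s (converted from 29.45 rev/s).
The rod makes angle φ with the slider axis where L sinφ = r sinθ; differentiating, L cosφ·φ̇ = r ω cosθ.
L cosφ = √(L² − r² sin²θ) = 0.043424 m.
|ω_rod| = r ω |cosθ| / √(L² − r² sin²θ) = 0.0128·185·0.95213/0.043424 = 51.933 rad/s.

51.9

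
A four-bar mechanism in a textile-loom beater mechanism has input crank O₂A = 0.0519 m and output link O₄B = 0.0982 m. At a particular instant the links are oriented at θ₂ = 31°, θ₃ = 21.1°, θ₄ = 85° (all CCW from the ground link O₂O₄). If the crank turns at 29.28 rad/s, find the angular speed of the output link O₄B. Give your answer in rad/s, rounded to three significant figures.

2.96

ω₂ = 29.28 rad/s
Differentiating the loop-closure r₂e^{iθ₂}+r₃e^{iθ₃}=r₁+r₄e^{iθ₄} gives r₂ω₂e^{iθ₂}+r₃ω₃e^{iθ₃}=r₄ω₄e^{iθ₄}.
Eliminating the other unknown: ω₄ = r₂ω₂ sin(θ₂−θ₃) / [r₄ sin(θ₄−θ₃)].
Numerator sine = +0.17193; denominator sine = +0.89803.
Result = 0.0519·29.28·(+0.17193) / (0.0982·(+0.89803)) = +2.9627 rad/s; magnitude 2.9627 rad/s.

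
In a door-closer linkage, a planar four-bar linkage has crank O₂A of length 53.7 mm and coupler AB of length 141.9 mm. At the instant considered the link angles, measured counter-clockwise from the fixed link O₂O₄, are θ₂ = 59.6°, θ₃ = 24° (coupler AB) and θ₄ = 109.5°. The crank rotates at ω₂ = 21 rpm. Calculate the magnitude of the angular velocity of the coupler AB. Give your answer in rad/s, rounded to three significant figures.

ω₂ = 2.199 rad/s (from 21 rpm).
Differentiating the loop-closure r₂e^{iθ₂}+r₃e^{iθ₃}=r₁+r₄e^{iθ₄} gives r₂ω₂e^{iθ₂}+r₃ω₃e^{iθ₃}=r₄ω₄e^{iθ₄}.
Eliminating the other unknown: ω₃ = r₂ω₂ sin(θ₄−θ₂) / [r₃ sin(θ₃−θ₄)].
Numerator sine = +0.76492; denominator sine = -0.99692.
Result = 0.0537·2.199·(+0.76492) / (0.1419·(-0.99692)) = -0.63855 rad/s; magnitude 0.63855 rad/s.

0.639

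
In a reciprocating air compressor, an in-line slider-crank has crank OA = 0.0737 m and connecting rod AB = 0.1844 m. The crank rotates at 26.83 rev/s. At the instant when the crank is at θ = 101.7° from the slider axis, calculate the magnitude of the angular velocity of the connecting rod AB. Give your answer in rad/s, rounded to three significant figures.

ω = 168.6 rad/s (converted from 26.83 rev/s).
The rod makes angle φ with the slider axis where L sinφ = r sinθ; differentiating, L cosφ·φ̇ = r ω cosθ.
L cosφ = √(L² − r² sin²θ) = 0.16969 m.
|ω_rod| = r ω |cosθ| / √(L² − r² sin²θ) = 0.0737·168.6·0.20279/0.16969 = 14.847 rad/s.

14.8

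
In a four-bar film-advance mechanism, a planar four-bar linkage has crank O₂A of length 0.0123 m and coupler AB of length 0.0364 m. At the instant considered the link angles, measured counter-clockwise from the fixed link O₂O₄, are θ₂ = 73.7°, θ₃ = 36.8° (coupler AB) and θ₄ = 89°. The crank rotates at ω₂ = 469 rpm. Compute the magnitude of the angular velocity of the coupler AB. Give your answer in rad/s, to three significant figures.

ω₂ = 49.11 rad/s (from 469 rpm).
Differentiating the loop-closure r₂e^{iθ₂}+r₃e^{iθ₃}=r₁+r₄e^{iθ₄} gives r₂ω₂e^{iθ₂}+r₃ω₃e^{iθ₃}=r₄ω₄e^{iθ₄}.
Eliminating the other unknown: ω₃ = r₂ω₂ sin(θ₄−θ₂) / [r₃ sin(θ₃−θ₄)].
Numerator sine = +0.26387; denominator sine = -0.79016.
Result = 0.0123·49.11·(+0.26387) / (0.0364·(-0.79016)) = -5.5423 rad/s; magnitude 5.5423 rad/s.

5.54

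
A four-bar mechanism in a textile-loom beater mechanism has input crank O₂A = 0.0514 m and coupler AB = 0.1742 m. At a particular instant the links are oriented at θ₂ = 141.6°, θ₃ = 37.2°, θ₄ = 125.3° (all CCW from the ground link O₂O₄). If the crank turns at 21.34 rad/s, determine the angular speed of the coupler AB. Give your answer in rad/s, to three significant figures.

1.77

ω₂ = 21.34 rad/s
Differentiating the loop-closure r₂e^{iθ₂}+r₃e^{iθ₃}=r₁+r₄e^{iθ₄} gives r₂ω₂e^{iθ₂}+r₃ω₃e^{iθ₃}=r₄ω₄e^{iθ₄}.
Eliminating the other unknown: ω₃ = r₂ω₂ sin(θ₄−θ₂) / [r₃ sin(θ₃−θ₄)].
Numerator sine = -0.28067; denominator sine = -0.99945.
Result = 0.0514·21.34·(-0.28067) / (0.1742·(-0.99945)) = +1.7682 rad/s; magnitude 1.7682 rad/s.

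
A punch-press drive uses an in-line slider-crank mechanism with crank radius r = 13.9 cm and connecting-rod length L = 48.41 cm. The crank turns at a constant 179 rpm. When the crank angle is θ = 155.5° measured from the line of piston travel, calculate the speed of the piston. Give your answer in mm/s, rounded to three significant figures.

796

ω = 2π·179/60 = 18.74 rad/s
For an in-line slider-crank, x = r cosθ + √(L² − r² sin²θ), so v = −rω sinθ·[1 + r cosθ/√(L² − r² sin²θ)].
With r = 0.139 m, L = 0.4841 m, θ = 155.5°: √(L² − r² sin²θ) = 0.48066 m.
v = −0.139·18.74·0.41469·[1 + 0.139·-0.90996/0.48066] = -0.79616 m/s.
|v| = 0.79616 m/s = 796.16 mm/s.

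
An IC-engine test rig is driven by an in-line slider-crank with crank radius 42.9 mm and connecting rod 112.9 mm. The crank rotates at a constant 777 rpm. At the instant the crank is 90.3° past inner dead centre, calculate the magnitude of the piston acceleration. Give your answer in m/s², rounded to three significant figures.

ω = 2π·777/60 = 81.37 rad/s
x(θ) = r cosθ + √(L² − r² sin²θ); with ω constant, a = ω²·d²x/dθ².
d²x/dθ² = −r cosθ − r²(cos2θ)/√u − r⁴ sin²2θ/(4u^{3/2}),  u = L² − r² sin²θ = 0.0109061 m².
Substituting r = 0.0429 m, L = 0.1129 m, θ = 90.3°: d²x/dθ² = +0.017847 m.
a = ω²·d²x/dθ² = (81.37)²·(+0.017847) = +118.16 m/s²;  |a| = 118.16 m/s².

118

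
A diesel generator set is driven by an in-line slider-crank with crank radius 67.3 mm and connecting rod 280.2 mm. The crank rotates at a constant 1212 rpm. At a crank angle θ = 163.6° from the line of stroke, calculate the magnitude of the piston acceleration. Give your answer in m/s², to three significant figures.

ω = 2π·1212/60 = 126.9 rad/s
x(θ) = r cosθ + √(L² − r² sin²θ); with ω constant, a = ω²·d²x/dθ².
d²x/dθ² = −r cosθ − r²(cos2θ)/√u − r⁴ sin²2θ/(4u^{3/2}),  u = L² − r² sin²θ = 0.078151 m².
Substituting r = 0.0673 m, L = 0.2802 m, θ = 163.6°: d²x/dθ² = +0.050874 m.
a = ω²·d²x/dθ² = (126.9)²·(+0.050874) = +819.52 m/s²;  |a| = 819.52 m/s².

820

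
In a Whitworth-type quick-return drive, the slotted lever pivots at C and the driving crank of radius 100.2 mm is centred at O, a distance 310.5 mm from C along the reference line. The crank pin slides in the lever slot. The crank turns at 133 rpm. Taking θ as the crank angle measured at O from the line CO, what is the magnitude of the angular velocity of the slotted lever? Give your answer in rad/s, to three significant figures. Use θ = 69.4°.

ω = 13.93 rad/s (from 133 rpm).
Crank pin A relative to C: A = (d + r cosθ, r sinθ); lever angle φ = atan2(r sinθ, d + r cosθ).
Differentiating tanφ: φ̇ = rω(d cosθ + r)/(d² + r² + 2dr cosθ).
d² + r² + 2dr cosθ = |CA|² = 0.128343 m²;  d cosθ + r = +0.20945 m.
|ω_lever| = |0.1002·13.93·+0.20945| / 0.128343 = 2.2774 rad/s.

2.28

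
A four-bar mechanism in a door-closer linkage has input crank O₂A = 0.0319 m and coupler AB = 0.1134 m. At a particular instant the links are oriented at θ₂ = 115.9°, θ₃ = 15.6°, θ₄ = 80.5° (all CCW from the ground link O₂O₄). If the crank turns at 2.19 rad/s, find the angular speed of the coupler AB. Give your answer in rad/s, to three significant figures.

0.394

ω₂ = 2.19 rad/s
Differentiating the loop-closure r₂e^{iθ₂}+r₃e^{iθ₃}=r₁+r₄e^{iθ₄} gives r₂ω₂e^{iθ₂}+r₃ω₃e^{iθ₃}=r₄ω₄e^{iθ₄}.
Eliminating the other unknown: ω₃ = r₂ω₂ sin(θ₄−θ₂) / [r₃ sin(θ₃−θ₄)].
Numerator sine = -0.57928; denominator sine = -0.90557.
Result = 0.0319·2.19·(-0.57928) / (0.1134·(-0.90557)) = +0.39408 rad/s; magnitude 0.39408 rad/s.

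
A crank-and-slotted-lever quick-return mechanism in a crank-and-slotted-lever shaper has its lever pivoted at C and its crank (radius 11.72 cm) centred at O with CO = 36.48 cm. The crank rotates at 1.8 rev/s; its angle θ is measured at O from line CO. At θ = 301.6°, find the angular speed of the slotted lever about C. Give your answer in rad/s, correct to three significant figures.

2.13

ω = 11.31 rad/s (from 1.8 rev/s).
Crank pin A relative to C: A = (d + r cosθ, r sinθ); lever angle φ = atan2(r sinθ, d + r cosθ).
Differentiating tanφ: φ̇ = rω(d cosθ + r)/(d² + r² + 2dr cosθ).
d² + r² + 2dr cosθ = |CA|² = 0.19162 m²;  d cosθ + r = +0.30835 m.
|ω_lever| = |0.1172·11.31·+0.30835| / 0.19162 = 2.133 rad/s.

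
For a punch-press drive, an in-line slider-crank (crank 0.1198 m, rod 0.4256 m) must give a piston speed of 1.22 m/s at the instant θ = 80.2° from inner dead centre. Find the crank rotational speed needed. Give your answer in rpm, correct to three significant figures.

94.0

For an in-line slider-crank, |v_piston| = rω|sinθ|·[1 + r cosθ/√(L² − r² sin²θ)].
With r = 0.1198 m, L = 0.4256 m, θ = 80.2°: the bracketed kinematic factor |dx/dθ| = 0.12394 m.
ω = v/|dx/dθ| = 1.22/0.12394 = 9.8436 rad/s.
N = 60ω/(2π) = 93.999 rpm.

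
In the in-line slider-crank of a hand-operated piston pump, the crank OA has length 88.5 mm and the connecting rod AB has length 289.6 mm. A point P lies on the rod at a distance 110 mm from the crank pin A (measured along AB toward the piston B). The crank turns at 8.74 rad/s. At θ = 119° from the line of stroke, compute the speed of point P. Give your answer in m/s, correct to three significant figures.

0.678

ω = 8.74 rad/s.  Crank-pin speed |V_A| = rω = 0.77349 m/s, perpendicular to OA.
Rod angle: sinφ = −(r/L) sinθ ⇒ φ = -15.502°; ω_rod = −rω cosθ/√(L²−r²sin²θ) = +1.3438 rad/s.
V_P = V_A + ω_rod × AP, with AP = 0.11 m along the rod.
Components: V_Px = −rω sinθ − a·ω_rod·sinφ = -0.637 m/s;  V_Py = rω cosθ + a·ω_rod·cosφ = -0.23256 m/s.
|V_P| = √(V_Px² + V_Py²) = 0.67813 m/s.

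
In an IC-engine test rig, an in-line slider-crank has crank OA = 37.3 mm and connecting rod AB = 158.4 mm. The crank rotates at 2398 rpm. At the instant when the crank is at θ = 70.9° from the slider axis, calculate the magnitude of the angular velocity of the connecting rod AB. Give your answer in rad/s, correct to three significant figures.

19.8

ω = 251.1 rad/s (converted from 2398 rpm).
The rod makes angle φ with the slider axis where L sinφ = r sinθ; differentiating, L cosφ·φ̇ = r ω cosθ.
L cosφ = √(L² − r² sin²θ) = 0.15443 m.
|ω_rod| = r ω |cosθ| / √(L² − r² sin²θ) = 0.0373·251.1·0.32722/0.15443 = 19.847 rad/s.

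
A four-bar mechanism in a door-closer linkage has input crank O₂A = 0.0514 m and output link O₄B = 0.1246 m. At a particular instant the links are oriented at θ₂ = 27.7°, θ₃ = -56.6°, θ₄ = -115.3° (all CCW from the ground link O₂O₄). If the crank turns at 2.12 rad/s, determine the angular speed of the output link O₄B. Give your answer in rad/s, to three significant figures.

ω₂ = 2.12 rad/s
Differentiating the loop-closure r₂e^{iθ₂}+r₃e^{iθ₃}=r₁+r₄e^{iθ₄} gives r₂ω₂e^{iθ₂}+r₃ω₃e^{iθ₃}=r₄ω₄e^{iθ₄}.
Eliminating the other unknown: ω₄ = r₂ω₂ sin(θ₂−θ₃) / [r₄ sin(θ₄−θ₃)].
Numerator sine = +0.99506; denominator sine = -0.85446.
Result = 0.0514·2.12·(+0.99506) / (0.1246·(-0.85446)) = -1.0184 rad/s; magnitude 1.0184 rad/s.

1.02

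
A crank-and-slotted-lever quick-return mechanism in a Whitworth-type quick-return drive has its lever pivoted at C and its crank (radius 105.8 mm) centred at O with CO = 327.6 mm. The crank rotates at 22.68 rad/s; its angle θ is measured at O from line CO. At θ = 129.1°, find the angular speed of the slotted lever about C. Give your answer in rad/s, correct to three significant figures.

3.23

ω = 22.68 rad/s
Crank pin A relative to C: A = (d + r cosθ, r sinθ); lever angle φ = atan2(r sinθ, d + r cosθ).
Differentiating tanφ: φ̇ = rω(d cosθ + r)/(d² + r² + 2dr cosθ).
d² + r² + 2dr cosθ = |CA|² = 0.0747969 m²;  d cosθ + r = -0.10081 m.
|ω_lever| = |0.1058·22.68·-0.10081| / 0.0747969 = 3.234 rad/s.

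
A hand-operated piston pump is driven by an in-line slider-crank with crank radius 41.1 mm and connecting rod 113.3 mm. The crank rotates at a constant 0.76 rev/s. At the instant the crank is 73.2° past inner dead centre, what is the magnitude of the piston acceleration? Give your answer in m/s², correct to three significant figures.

0.0269

ω = 2π·0.76 = 4.775 rad/s
x(θ) = r cosθ + √(L² − r² sin²θ); with ω constant, a = ω²·d²x/dθ².
d²x/dθ² = −r cosθ − r²(cos2θ)/√u − r⁴ sin²2θ/(4u^{3/2}),  u = L² − r² sin²θ = 0.0112888 m².
Substituting r = 0.0411 m, L = 0.1133 m, θ = 73.2°: d²x/dθ² = +0.001181 m.
a = ω²·d²x/dθ² = (4.775)²·(+0.001181) = +0.026929 m/s²;  |a| = 0.026929 m/s².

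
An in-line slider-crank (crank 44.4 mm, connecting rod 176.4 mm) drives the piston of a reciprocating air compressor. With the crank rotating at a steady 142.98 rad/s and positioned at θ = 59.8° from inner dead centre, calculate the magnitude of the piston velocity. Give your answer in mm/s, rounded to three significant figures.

6200

ω = 143 rad/s
For an in-line slider-crank, x = r cosθ + √(L² − r² sin²θ), so v = −rω sinθ·[1 + r cosθ/√(L² − r² sin²θ)].
With r = 0.0444 m, L = 0.1764 m, θ = 59.8°: √(L² − r² sin²θ) = 0.17218 m.
v = −0.0444·143·0.86427·[1 + 0.0444·0.50302/0.17218] = -6.1984 m/s.
|v| = 6.1984 m/s = 6198.4 mm/s.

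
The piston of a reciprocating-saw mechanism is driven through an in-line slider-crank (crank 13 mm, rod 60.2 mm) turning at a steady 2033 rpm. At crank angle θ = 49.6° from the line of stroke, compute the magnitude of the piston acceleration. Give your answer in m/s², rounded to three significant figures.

363

ω = 2π·2033/60 = 212.9 rad/s
x(θ) = r cosθ + √(L² − r² sin²θ); with ω constant, a = ω²·d²x/dθ².
d²x/dθ² = −r cosθ − r²(cos2θ)/√u − r⁴ sin²2θ/(4u^{3/2}),  u = L² − r² sin²θ = 0.00352603 m².
Substituting r = 0.013 m, L = 0.0602 m, θ = 49.6°: d²x/dθ² = -0.0080038 m.
a = ω²·d²x/dθ² = (212.9)²·(-0.0080038) = -362.77 m/s²;  |a| = 362.77 m/s².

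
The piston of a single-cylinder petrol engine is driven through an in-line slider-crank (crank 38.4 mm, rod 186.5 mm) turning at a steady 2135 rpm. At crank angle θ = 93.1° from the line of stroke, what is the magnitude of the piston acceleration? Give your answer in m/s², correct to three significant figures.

ω = 2π·2135/60 = 223.6 rad/s
x(θ) = r cosθ + √(L² − r² sin²θ); with ω constant, a = ω²·d²x/dθ².
d²x/dθ² = −r cosθ − r²(cos2θ)/√u − r⁴ sin²2θ/(4u^{3/2}),  u = L² − r² sin²θ = 0.033312 m².
Substituting r = 0.0384 m, L = 0.1865 m, θ = 93.1°: d²x/dθ² = +0.010107 m.
a = ω²·d²x/dθ² = (223.6)²·(+0.010107) = +505.23 m/s²;  |a| = 505.23 m/s².

505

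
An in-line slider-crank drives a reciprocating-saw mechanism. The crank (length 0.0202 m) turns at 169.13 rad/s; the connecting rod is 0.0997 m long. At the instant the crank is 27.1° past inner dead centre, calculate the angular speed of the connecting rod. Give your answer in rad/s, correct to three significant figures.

30.6

ω = 169.1 rad/s
The rod makes angle φ with the slider axis where L sinφ = r sinθ; differentiating, L cosφ·φ̇ = r ω cosθ.
L cosφ = √(L² − r² sin²θ) = 0.099274 m.
|ω_rod| = r ω |cosθ| / √(L² − r² sin²θ) = 0.0202·169.1·0.89021/0.099274 = 30.636 rad/s.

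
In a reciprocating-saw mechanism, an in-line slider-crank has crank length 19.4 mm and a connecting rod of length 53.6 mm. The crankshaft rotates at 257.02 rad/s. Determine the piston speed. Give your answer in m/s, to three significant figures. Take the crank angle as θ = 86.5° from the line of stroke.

5.09

ω = 257 rad/s
For an in-line slider-crank, x = r cosθ + √(L² − r² sin²θ), so v = −rω sinθ·[1 + r cosθ/√(L² − r² sin²θ)].
With r = 0.0194 m, L = 0.0536 m, θ = 86.5°: √(L² − r² sin²θ) = 0.04998 m.
v = −0.0194·257·0.99813·[1 + 0.0194·0.06105/0.04998] = -5.0948 m/s.
|v| = 5.0948 m/s.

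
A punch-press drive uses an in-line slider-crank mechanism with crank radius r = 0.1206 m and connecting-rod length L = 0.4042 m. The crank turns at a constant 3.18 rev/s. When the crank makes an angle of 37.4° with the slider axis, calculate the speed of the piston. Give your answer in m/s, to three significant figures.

1.82

ω = 2π·3.18 = 19.98 rad/s
For an in-line slider-crank, x = r cosθ + √(L² − r² sin²θ), so v = −rω sinθ·[1 + r cosθ/√(L² − r² sin²θ)].
With r = 0.1206 m, L = 0.4042 m, θ = 37.4°: √(L² − r² sin²θ) = 0.39751 m.
v = −0.1206·19.98·0.60738·[1 + 0.1206·0.79441/0.39751] = -1.8163 m/s.
|v| = 1.8163 m/s.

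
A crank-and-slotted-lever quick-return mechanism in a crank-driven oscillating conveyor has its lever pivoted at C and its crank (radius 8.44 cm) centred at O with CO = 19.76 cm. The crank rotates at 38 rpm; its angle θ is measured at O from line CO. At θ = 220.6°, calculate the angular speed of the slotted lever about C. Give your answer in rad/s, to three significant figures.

ω = 3.979 rad/s (from 38 rpm).
Crank pin A relative to C: A = (d + r cosθ, r sinθ); lever angle φ = atan2(r sinθ, d + r cosθ).
Differentiating tanφ: φ̇ = rω(d cosθ + r)/(d² + r² + 2dr cosθ).
d² + r² + 2dr cosθ = |CA|² = 0.0208437 m²;  d cosθ + r = -0.065632 m.
|ω_lever| = |0.0844·3.979·-0.065632| / 0.0208437 = 1.0575 rad/s.

1.06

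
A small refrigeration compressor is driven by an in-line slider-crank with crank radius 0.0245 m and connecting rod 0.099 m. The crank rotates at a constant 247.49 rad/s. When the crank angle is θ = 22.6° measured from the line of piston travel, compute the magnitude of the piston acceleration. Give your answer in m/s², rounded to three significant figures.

ω = 247.5 rad/s
x(θ) = r cosθ + √(L² − r² sin²θ); with ω constant, a = ω²·d²x/dθ².
d²x/dθ² = −r cosθ − r²(cos2θ)/√u − r⁴ sin²2θ/(4u^{3/2}),  u = L² − r² sin²θ = 0.00971235 m².
Substituting r = 0.0245 m, L = 0.099 m, θ = 22.6°: d²x/dθ² = -0.026958 m.
a = ω²·d²x/dθ² = (247.5)²·(-0.026958) = -1651.2 m/s²;  |a| = 1651.2 m/s².

1650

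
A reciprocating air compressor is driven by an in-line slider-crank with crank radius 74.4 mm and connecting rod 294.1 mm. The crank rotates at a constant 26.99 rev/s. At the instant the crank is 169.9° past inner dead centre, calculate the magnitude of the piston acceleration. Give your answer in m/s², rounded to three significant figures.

1600

ω = 2π·27 = 169.6 rad/s
x(θ) = r cosθ + √(L² − r² sin²θ); with ω constant, a = ω²·d²x/dθ².
d²x/dθ² = −r cosθ − r²(cos2θ)/√u − r⁴ sin²2θ/(4u^{3/2}),  u = L² − r² sin²θ = 0.0863246 m².
Substituting r = 0.0744 m, L = 0.2941 m, θ = 169.9°: d²x/dθ² = +0.05553 m.
a = ω²·d²x/dθ² = (169.6)²·(+0.05553) = +1597 m/s²;  |a| = 1597 m/s².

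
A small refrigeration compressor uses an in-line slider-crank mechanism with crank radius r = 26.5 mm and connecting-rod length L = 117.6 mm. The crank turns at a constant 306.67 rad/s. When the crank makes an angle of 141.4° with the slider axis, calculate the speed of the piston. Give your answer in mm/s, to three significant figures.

4170

ω = 306.7 rad/s
For an in-line slider-crank, x = r cosθ + √(L² − r² sin²θ), so v = −rω sinθ·[1 + r cosθ/√(L² − r² sin²θ)].
With r = 0.0265 m, L = 0.1176 m, θ = 141.4°: √(L² − r² sin²θ) = 0.11643 m.
v = −0.0265·306.7·0.62388·[1 + 0.0265·-0.78152/0.11643] = -4.1683 m/s.
|v| = 4.1683 m/s = 4168.3 mm/s.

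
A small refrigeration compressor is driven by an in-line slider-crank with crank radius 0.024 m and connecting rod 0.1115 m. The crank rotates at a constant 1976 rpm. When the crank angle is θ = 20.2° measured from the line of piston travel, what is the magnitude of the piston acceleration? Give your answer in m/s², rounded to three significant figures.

1130

ω = 2π·1976/60 = 206.9 rad/s
x(θ) = r cosθ + √(L² − r² sin²θ); with ω constant, a = ω²·d²x/dθ².
d²x/dθ² = −r cosθ − r²(cos2θ)/√u − r⁴ sin²2θ/(4u^{3/2}),  u = L² − r² sin²θ = 0.0123636 m².
Substituting r = 0.024 m, L = 0.1115 m, θ = 20.2°: d²x/dθ² = -0.026494 m.
a = ω²·d²x/dθ² = (206.9)²·(-0.026494) = -1134.4 m/s²;  |a| = 1134.4 m/s².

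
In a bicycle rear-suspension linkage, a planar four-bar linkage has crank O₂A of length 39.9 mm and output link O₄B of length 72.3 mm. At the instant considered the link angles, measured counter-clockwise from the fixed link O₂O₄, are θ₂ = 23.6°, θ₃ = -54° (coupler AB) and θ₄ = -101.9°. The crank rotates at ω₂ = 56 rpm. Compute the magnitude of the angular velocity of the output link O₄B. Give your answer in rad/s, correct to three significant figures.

4.26

ω₂ = 5.864 rad/s (from 56 rpm).
Differentiating the loop-closure r₂e^{iθ₂}+r₃e^{iθ₃}=r₁+r₄e^{iθ₄} gives r₂ω₂e^{iθ₂}+r₃ω₃e^{iθ₃}=r₄ω₄e^{iθ₄}.
Eliminating the other unknown: ω₄ = r₂ω₂ sin(θ₂−θ₃) / [r₄ sin(θ₄−θ₃)].
Numerator sine = +0.97667; denominator sine = -0.74198.
Result = 0.0399·5.864·(+0.97667) / (0.0723·(-0.74198)) = -4.26 rad/s; magnitude 4.26 rad/s.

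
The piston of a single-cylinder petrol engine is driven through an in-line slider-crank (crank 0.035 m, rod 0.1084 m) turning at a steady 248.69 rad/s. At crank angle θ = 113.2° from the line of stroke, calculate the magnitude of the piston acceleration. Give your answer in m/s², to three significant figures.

1350

ω = 248.7 rad/s
x(θ) = r cosθ + √(L² − r² sin²θ); with ω constant, a = ω²·d²x/dθ².
d²x/dθ² = −r cosθ − r²(cos2θ)/√u − r⁴ sin²2θ/(4u^{3/2}),  u = L² − r² sin²θ = 0.0107157 m².
Substituting r = 0.035 m, L = 0.1084 m, θ = 113.2°: d²x/dθ² = +0.021771 m.
a = ω²·d²x/dθ² = (248.7)²·(+0.021771) = +1346.5 m/s²;  |a| = 1346.5 m/s².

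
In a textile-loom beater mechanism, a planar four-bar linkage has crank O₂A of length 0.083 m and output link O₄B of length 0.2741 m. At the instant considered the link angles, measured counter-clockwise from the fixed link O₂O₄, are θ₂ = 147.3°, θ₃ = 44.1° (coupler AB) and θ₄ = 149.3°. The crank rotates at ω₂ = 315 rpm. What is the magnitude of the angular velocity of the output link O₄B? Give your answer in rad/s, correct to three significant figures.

ω₂ = 32.99 rad/s (from 315 rpm).
Differentiating the loop-closure r₂e^{iθ₂}+r₃e^{iθ₃}=r₁+r₄e^{iθ₄} gives r₂ω₂e^{iθ₂}+r₃ω₃e^{iθ₃}=r₄ω₄e^{iθ₄}.
Eliminating the other unknown: ω₄ = r₂ω₂ sin(θ₂−θ₃) / [r₄ sin(θ₄−θ₃)].
Numerator sine = +0.97358; denominator sine = +0.96502.
Result = 0.083·32.99·(+0.97358) / (0.2741·(+0.96502)) = +10.077 rad/s; magnitude 10.077 rad/s.

10.1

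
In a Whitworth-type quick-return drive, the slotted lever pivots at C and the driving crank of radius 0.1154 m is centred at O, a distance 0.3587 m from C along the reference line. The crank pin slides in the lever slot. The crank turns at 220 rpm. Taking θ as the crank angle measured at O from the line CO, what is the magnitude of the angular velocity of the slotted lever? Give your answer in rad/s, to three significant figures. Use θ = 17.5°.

ω = 23.04 rad/s (from 220 rpm).
Crank pin A relative to C: A = (d + r cosθ, r sinθ); lever angle φ = atan2(r sinθ, d + r cosθ).
Differentiating tanφ: φ̇ = rω(d cosθ + r)/(d² + r² + 2dr cosθ).
d² + r² + 2dr cosθ = |CA|² = 0.220939 m²;  d cosθ + r = +0.4575 m.
|ω_lever| = |0.1154·23.04·+0.4575| / 0.220939 = 5.5052 rad/s.

5.51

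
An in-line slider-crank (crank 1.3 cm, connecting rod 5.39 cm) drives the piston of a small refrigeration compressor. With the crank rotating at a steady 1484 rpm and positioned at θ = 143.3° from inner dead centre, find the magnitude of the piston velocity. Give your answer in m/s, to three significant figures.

ω = 2π·1484/60 = 155.4 rad/s
For an in-line slider-crank, x = r cosθ + √(L² − r² sin²θ), so v = −rω sinθ·[1 + r cosθ/√(L² − r² sin²θ)].
With r = 0.013 m, L = 0.0539 m, θ = 143.3°: √(L² − r² sin²θ) = 0.053337 m.
v = −0.013·155.4·0.59763·[1 + 0.013·-0.80178/0.053337] = -0.97141 m/s.
|v| = 0.97141 m/s.

0.971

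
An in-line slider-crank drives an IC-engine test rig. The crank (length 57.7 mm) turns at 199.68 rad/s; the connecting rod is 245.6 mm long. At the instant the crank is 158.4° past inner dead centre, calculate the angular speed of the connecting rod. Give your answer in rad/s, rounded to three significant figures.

ω = 199.7 rad/s
The rod makes angle φ with the slider axis where L sinφ = r sinθ; differentiating, L cosφ·φ̇ = r ω cosθ.
L cosφ = √(L² − r² sin²θ) = 0.24468 m.
|ω_rod| = r ω |cosθ| / √(L² − r² sin²θ) = 0.0577·199.7·0.92978/0.24468 = 43.782 rad/s.

43.8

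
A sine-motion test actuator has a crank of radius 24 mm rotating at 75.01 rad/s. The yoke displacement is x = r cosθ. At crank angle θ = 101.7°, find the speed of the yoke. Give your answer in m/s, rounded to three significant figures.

ω = 75.01 rad/s
x = r cosθ ⇒ ẋ = −rω sinθ.
|v| = rω|sinθ| = 0.024·75.01·|sin 101.7°| = 1.7628 m/s.

1.76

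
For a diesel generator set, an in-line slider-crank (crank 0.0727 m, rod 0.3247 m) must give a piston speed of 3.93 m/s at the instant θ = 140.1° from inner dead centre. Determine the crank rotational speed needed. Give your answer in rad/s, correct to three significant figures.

102

For an in-line slider-crank, |v_piston| = rω|sinθ|·[1 + r cosθ/√(L² − r² sin²θ)].
With r = 0.0727 m, L = 0.3247 m, θ = 140.1°: the bracketed kinematic factor |dx/dθ| = 0.038539 m.
ω = v/|dx/dθ| = 3.93/0.038539 = 101.97 rad/s.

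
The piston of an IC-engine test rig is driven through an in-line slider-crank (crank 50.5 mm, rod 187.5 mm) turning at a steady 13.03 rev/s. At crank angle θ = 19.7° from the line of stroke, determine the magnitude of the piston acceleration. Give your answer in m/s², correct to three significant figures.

ω = 2π·13 = 81.87 rad/s
x(θ) = r cosθ + √(L² − r² sin²θ); with ω constant, a = ω²·d²x/dθ².
d²x/dθ² = −r cosθ − r²(cos2θ)/√u − r⁴ sin²2θ/(4u^{3/2}),  u = L² − r² sin²θ = 0.0348665 m².
Substituting r = 0.0505 m, L = 0.1875 m, θ = 19.7°: d²x/dθ² = -0.058199 m.
a = ω²·d²x/dθ² = (81.87)²·(-0.058199) = -390.09 m/s²;  |a| = 390.09 m/s².

390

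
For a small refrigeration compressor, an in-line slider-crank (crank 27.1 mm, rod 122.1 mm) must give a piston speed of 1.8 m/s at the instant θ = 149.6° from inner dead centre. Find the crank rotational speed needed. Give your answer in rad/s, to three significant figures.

163

For an in-line slider-crank, |v_piston| = rω|sinθ|·[1 + r cosθ/√(L² − r² sin²θ)].
With r = 0.0271 m, L = 0.1221 m, θ = 149.6°: the bracketed kinematic factor |dx/dθ| = 0.011072 m.
ω = v/|dx/dθ| = 1.8/0.011072 = 162.58 rad/s.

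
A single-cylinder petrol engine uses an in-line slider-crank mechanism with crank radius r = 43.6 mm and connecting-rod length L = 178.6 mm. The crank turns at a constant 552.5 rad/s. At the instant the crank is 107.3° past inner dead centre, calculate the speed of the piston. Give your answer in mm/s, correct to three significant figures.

21300

ω = 552.5 rad/s
For an in-line slider-crank, x = r cosθ + √(L² − r² sin²θ), so v = −rω sinθ·[1 + r cosθ/√(L² − r² sin²θ)].
With r = 0.0436 m, L = 0.1786 m, θ = 107.3°: √(L² − r² sin²θ) = 0.17368 m.
v = −0.0436·552.5·0.95476·[1 + 0.0436·-0.29737/0.17368] = -21.282 m/s.
|v| = 21.282 m/s = 21282 mm/s.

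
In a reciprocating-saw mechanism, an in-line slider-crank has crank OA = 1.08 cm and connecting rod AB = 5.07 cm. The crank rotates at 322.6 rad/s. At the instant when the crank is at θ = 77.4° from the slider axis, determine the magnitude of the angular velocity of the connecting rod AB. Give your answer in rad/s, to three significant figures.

ω = 322.6 rad/s
The rod makes angle φ with the slider axis where L sinφ = r sinθ; differentiating, L cosφ·φ̇ = r ω cosθ.
L cosφ = √(L² − r² sin²θ) = 0.049592 m.
|ω_rod| = r ω |cosθ| / √(L² − r² sin²θ) = 0.0108·322.6·0.21814/0.049592 = 15.326 rad/s.

15.3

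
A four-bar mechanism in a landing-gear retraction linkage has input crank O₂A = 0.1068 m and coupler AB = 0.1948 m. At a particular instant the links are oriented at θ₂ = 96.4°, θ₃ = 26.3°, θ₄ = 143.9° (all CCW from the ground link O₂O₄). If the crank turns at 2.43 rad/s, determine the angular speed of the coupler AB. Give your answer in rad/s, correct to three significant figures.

1.11

ω₂ = 2.43 rad/s
Differentiating the loop-closure r₂e^{iθ₂}+r₃e^{iθ₃}=r₁+r₄e^{iθ₄} gives r₂ω₂e^{iθ₂}+r₃ω₃e^{iθ₃}=r₄ω₄e^{iθ₄}.
Eliminating the other unknown: ω₃ = r₂ω₂ sin(θ₄−θ₂) / [r₃ sin(θ₃−θ₄)].
Numerator sine = +0.73728; denominator sine = -0.88620.
Result = 0.1068·2.43·(+0.73728) / (0.1948·(-0.88620)) = -1.1084 rad/s; magnitude 1.1084 rad/s.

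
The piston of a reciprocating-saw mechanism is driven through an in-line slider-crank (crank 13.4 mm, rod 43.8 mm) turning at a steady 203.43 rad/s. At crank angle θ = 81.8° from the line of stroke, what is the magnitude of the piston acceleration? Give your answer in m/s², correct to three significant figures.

ω = 203.4 rad/s
x(θ) = r cosθ + √(L² − r² sin²θ); with ω constant, a = ω²·d²x/dθ².
d²x/dθ² = −r cosθ − r²(cos2θ)/√u − r⁴ sin²2θ/(4u^{3/2}),  u = L² − r² sin²θ = 0.00174253 m².
Substituting r = 0.0134 m, L = 0.0438 m, θ = 81.8°: d²x/dθ² = +0.0022064 m.
a = ω²·d²x/dθ² = (203.4)²·(+0.0022064) = +91.31 m/s²;  |a| = 91.31 m/s².

91.3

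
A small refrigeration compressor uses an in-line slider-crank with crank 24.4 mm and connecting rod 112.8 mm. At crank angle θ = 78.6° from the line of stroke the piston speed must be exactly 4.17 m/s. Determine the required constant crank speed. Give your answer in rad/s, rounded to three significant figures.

167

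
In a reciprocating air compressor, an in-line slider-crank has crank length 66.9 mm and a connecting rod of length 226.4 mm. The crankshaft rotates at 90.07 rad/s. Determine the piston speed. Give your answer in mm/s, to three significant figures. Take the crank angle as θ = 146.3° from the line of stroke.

2510

ω = 90.07 rad/s
For an in-line slider-crank, x = r cosθ + √(L² − r² sin²θ), so v = −rω sinθ·[1 + r cosθ/√(L² − r² sin²θ)].
With r = 0.0669 m, L = 0.2264 m, θ = 146.3°: √(L² − r² sin²θ) = 0.22334 m.
v = −0.0669·90.07·0.55484·[1 + 0.0669·-0.83195/0.22334] = -2.5101 m/s.
|v| = 2.5101 m/s = 2510.1 mm/s.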